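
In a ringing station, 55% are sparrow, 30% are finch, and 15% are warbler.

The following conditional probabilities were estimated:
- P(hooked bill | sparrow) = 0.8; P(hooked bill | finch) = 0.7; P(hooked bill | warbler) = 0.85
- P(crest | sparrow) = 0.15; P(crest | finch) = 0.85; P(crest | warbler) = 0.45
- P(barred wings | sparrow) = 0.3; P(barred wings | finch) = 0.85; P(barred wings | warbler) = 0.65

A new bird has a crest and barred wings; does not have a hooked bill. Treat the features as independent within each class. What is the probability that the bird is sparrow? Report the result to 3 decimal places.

0.065

sparrow: 0.55 × (1−0.8) × 0.15 × 0.3 = 0.00495
finch: 0.3 × (1−0.7) × 0.85 × 0.85 = 0.065025
warbler: 0.15 × (1−0.85) × 0.45 × 0.65 = 0.00658125
P(sparrow | x) = 0.00495 / 0.07655625 ≈ 0.065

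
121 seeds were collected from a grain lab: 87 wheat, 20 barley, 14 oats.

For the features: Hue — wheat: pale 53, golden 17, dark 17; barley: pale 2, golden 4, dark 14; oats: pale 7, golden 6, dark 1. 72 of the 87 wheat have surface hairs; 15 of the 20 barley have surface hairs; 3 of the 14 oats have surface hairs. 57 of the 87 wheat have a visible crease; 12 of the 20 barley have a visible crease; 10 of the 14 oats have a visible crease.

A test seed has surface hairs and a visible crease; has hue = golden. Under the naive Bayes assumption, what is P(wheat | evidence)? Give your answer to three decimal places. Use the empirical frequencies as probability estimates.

wheat: (87/121) × (17/87) × (72/87) × (57/87) ≈ 0.0761785
barley: (20/121) × (4/20) × (15/20) × (12/20) ≈ 0.014876
oats: (14/121) × (6/14) × (3/14) × (10/14) ≈ 0.00758981
P(wheat | x) = 0.0761785 / 0.09864431 ≈ 0.772

0.772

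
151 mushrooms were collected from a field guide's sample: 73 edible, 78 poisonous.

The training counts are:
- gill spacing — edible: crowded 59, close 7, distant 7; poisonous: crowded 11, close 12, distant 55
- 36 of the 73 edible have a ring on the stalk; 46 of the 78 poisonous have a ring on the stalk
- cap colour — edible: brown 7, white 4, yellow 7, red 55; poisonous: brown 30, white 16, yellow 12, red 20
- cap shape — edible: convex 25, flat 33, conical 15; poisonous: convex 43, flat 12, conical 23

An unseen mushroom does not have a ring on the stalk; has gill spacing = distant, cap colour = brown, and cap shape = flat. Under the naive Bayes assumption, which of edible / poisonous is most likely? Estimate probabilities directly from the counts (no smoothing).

poisonous

edible: (73/151) × (7/73) × (37/73) × (7/73) × (33/73) ≈ 0.00101851
poisonous: (78/151) × (55/78) × (32/78) × (30/78) × (12/78) ≈ 0.00884208
Highest score → poisonous.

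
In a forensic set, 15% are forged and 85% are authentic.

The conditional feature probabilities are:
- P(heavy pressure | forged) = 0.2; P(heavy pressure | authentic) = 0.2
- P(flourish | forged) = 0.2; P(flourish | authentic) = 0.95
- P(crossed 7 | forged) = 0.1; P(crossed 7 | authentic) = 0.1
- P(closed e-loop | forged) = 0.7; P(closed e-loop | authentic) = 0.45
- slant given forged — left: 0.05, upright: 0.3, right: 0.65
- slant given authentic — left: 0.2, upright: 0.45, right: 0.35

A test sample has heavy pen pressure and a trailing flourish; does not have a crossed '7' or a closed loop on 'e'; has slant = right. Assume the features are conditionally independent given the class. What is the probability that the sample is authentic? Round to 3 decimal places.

0.964

forged: 0.15 × 0.2 × 0.2 × (1−0.1) × (1−0.7) × 0.65 = 0.001053
authentic: 0.85 × 0.2 × 0.95 × (1−0.1) × (1−0.45) × 0.35 = 0.027979875
P(authentic | x) = 0.027979875 / 0.029032875 ≈ 0.964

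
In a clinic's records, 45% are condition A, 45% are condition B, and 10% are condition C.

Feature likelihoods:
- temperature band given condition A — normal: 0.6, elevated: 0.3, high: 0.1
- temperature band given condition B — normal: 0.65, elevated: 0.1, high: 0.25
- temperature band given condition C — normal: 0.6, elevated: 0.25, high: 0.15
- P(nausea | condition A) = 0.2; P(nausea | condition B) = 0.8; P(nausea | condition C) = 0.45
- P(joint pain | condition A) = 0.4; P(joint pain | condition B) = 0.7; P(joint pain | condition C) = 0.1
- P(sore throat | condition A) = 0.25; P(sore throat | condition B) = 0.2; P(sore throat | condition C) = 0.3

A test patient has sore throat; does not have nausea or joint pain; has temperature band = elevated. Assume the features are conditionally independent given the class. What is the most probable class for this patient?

condition A: 0.45 × 0.3 × (1−0.2) × (1−0.4) × 0.25 = 0.0162
condition B: 0.45 × 0.1 × (1−0.8) × (1−0.7) × 0.2 = 0.00054
condition C: 0.1 × 0.25 × (1−0.45) × (1−0.1) × 0.3 = 0.0037125
Highest score → condition A.

condition A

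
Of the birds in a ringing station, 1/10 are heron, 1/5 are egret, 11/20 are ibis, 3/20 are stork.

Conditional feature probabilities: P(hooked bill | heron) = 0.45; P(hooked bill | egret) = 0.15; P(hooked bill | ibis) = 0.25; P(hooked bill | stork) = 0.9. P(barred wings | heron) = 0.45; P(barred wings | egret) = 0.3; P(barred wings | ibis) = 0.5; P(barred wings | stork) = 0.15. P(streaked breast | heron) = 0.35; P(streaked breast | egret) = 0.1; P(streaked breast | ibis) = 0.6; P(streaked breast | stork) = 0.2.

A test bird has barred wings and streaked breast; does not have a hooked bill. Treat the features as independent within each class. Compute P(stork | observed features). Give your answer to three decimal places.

heron: 0.1 × (1−0.45) × 0.45 × 0.35 = 0.0086625
egret: 0.2 × (1−0.15) × 0.3 × 0.1 = 0.0051
ibis: 0.55 × (1−0.25) × 0.5 × 0.6 = 0.12375
stork: 0.15 × (1−0.9) × 0.15 × 0.2 = 0.00045
P(stork | x) = 0.00045 / 0.1379625 ≈ 0.003

0.003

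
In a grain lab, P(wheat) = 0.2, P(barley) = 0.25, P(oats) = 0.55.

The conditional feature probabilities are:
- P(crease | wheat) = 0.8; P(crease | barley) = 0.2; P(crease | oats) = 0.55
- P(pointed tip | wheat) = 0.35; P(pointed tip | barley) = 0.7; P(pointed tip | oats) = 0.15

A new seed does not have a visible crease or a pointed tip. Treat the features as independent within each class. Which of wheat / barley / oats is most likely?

wheat: 0.2 × (1−0.8) × (1−0.35) = 0.026
barley: 0.25 × (1−0.2) × (1−0.7) = 0.06
oats: 0.55 × (1−0.55) × (1−0.15) = 0.210375
Highest score → oats.

oats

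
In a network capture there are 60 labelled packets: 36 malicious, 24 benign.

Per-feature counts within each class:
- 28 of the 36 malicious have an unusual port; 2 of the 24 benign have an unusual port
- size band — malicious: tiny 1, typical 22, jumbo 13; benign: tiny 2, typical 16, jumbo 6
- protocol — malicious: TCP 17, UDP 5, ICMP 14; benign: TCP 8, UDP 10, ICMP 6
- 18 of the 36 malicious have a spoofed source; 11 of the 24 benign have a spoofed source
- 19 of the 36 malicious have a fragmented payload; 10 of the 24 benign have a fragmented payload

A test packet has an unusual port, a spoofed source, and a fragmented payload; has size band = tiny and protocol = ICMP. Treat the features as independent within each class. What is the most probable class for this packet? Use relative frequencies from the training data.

malicious

malicious: (36/60) × (28/36) × (1/36) × (14/36) × (18/36) × (19/36) ≈ 0.0013303
benign: (24/60) × (2/24) × (2/24) × (6/24) × (11/24) × (10/24) ≈ 0.00013262
Highest score → malicious.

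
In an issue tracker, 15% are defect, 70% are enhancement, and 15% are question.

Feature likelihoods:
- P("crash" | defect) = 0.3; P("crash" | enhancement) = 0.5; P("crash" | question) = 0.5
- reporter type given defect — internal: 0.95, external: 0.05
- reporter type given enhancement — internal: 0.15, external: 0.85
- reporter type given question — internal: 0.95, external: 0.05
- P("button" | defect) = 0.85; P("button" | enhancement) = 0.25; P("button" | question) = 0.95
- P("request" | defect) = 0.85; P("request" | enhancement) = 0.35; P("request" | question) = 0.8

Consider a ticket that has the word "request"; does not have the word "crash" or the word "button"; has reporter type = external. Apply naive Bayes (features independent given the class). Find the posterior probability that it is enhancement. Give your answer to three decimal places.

defect: 0.15 × (1−0.3) × 0.05 × (1−0.85) × 0.85 = 0.000669375
enhancement: 0.7 × (1−0.5) × 0.85 × (1−0.25) × 0.35 = 0.07809375
question: 0.15 × (1−0.5) × 0.05 × (1−0.95) × 0.8 = 0.00015
P(enhancement | x) = 0.07809375 / 0.078913125 ≈ 0.990

0.990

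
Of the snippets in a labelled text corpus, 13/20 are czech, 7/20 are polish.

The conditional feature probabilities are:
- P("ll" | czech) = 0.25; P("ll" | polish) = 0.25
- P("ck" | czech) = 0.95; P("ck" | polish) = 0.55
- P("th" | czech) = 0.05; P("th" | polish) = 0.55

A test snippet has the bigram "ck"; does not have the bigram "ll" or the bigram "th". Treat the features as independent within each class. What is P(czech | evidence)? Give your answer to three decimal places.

0.871

czech: 0.65 × (1−0.25) × 0.95 × (1−0.05) = 0.43996875
polish: 0.35 × (1−0.25) × 0.55 × (1−0.55) = 0.06496875
P(czech | x) = 0.43996875 / 0.5049375 ≈ 0.871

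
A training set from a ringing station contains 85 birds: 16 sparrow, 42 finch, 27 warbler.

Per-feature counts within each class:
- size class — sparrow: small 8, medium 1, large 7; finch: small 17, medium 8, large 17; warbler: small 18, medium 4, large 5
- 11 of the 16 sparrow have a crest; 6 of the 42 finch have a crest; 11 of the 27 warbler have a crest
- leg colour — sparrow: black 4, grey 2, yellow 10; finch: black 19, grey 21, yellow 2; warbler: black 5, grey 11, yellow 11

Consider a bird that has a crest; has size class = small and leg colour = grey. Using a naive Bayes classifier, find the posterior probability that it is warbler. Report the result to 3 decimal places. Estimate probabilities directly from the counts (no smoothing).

sparrow: (16/85) × (8/16) × (11/16) × (2/16) ≈ 0.00808824
finch: (42/85) × (17/42) × (6/42) × (21/42) ≈ 0.0142857
warbler: (27/85) × (18/27) × (11/27) × (11/27) ≈ 0.0351489
P(warbler | x) = 0.0351489 / 0.05752284 ≈ 0.611

0.611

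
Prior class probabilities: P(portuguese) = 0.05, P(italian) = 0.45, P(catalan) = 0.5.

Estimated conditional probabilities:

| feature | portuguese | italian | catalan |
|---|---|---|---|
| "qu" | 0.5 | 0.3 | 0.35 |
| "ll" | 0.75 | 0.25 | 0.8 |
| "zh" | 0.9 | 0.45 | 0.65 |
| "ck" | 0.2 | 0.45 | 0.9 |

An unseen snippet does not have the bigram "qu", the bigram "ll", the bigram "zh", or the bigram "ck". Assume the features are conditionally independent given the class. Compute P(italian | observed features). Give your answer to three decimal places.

portuguese: 0.05 × (1−0.5) × (1−0.75) × (1−0.9) × (1−0.2) = 0.0005
italian: 0.45 × (1−0.3) × (1−0.25) × (1−0.45) × (1−0.45) = 0.071465625
catalan: 0.5 × (1−0.35) × (1−0.8) × (1−0.65) × (1−0.9) = 0.002275
P(italian | x) = 0.071465625 / 0.074240625 ≈ 0.963

0.963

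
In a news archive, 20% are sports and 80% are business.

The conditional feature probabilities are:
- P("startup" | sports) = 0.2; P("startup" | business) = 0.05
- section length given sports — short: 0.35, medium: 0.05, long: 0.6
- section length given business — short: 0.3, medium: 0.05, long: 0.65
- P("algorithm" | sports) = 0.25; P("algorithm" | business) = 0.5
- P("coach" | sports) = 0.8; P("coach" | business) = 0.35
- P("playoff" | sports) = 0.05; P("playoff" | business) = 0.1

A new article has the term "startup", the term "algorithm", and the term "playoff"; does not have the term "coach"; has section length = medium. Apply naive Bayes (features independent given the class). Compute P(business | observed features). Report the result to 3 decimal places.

0.929

sports: 0.2 × 0.2 × 0.05 × 0.25 × (1−0.8) × 0.05 = 0.000005
business: 0.8 × 0.05 × 0.05 × 0.5 × (1−0.35) × 0.1 = 0.000065
P(business | x) = 0.000065 / 0.00007 ≈ 0.929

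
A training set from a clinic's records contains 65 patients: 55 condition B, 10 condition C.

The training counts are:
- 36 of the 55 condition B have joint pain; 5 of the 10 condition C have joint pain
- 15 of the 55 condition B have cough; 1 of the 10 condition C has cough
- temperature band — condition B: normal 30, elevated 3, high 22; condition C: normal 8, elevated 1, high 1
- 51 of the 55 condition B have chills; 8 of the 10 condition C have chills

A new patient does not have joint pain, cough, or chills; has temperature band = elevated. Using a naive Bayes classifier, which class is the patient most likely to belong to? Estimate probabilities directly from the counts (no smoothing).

condition B: (55/65) × (19/55) × (40/55) × (3/55) × (4/55) ≈ 0.000843322
condition C: (10/65) × (5/10) × (9/10) × (1/10) × (2/10) ≈ 0.00138462
Highest score → condition C.

condition C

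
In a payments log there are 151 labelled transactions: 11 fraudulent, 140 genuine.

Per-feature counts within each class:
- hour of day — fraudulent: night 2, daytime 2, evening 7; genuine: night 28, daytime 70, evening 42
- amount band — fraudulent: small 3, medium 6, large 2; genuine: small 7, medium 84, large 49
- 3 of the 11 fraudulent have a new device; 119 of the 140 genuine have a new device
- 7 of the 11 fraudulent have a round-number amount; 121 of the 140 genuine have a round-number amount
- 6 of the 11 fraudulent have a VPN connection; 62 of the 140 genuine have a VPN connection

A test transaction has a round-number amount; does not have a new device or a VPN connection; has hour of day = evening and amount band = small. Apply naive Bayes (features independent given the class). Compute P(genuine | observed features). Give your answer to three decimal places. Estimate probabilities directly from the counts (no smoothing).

fraudulent: (11/151) × (7/11) × (3/11) × (8/11) × (7/11) × (5/11) ≈ 0.00265968
genuine: (140/151) × (42/140) × (7/140) × (21/140) × (121/140) × (78/140) ≈ 0.00100452
P(genuine | x) = 0.00100452 / 0.0036642 ≈ 0.274

0.274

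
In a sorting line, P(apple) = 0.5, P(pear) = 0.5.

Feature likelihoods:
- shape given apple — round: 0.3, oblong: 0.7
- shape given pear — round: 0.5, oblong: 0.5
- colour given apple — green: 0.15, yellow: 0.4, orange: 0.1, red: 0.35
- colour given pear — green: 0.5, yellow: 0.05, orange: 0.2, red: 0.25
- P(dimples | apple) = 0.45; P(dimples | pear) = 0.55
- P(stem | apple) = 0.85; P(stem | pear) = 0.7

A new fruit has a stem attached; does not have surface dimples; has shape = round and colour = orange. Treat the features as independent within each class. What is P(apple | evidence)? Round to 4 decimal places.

apple: 0.5 × 0.3 × 0.1 × (1−0.45) × 0.85 = 0.0070125
pear: 0.5 × 0.5 × 0.2 × (1−0.55) × 0.7 = 0.01575
P(apple | x) = 0.0070125 / 0.0227625 ≈ 0.3081

0.3081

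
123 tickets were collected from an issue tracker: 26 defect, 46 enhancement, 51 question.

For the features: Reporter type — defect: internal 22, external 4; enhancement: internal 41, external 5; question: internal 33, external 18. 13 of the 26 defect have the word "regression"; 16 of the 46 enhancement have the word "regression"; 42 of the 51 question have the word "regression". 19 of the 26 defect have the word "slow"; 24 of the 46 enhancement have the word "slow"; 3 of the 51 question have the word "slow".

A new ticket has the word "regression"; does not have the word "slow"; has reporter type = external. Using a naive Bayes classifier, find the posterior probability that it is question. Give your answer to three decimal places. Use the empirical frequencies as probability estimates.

defect: (26/123) × (4/26) × (13/26) × (7/26) ≈ 0.00437774
enhancement: (46/123) × (5/46) × (16/46) × (22/46) ≈ 0.00676226
question: (51/123) × (18/51) × (42/51) × (48/51) ≈ 0.113427
P(question | x) = 0.113427 / 0.124567 ≈ 0.911

0.911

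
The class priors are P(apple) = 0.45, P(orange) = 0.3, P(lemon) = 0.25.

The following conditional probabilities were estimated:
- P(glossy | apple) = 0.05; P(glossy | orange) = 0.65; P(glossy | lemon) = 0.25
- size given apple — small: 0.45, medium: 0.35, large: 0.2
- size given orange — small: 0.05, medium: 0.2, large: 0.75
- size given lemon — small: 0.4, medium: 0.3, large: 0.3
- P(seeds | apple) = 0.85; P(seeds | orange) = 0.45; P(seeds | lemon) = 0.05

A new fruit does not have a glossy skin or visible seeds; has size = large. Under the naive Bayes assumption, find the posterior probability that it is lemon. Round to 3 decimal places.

apple: 0.45 × (1−0.05) × 0.2 × (1−0.85) = 0.012825
orange: 0.3 × (1−0.65) × 0.75 × (1−0.45) = 0.0433125
lemon: 0.25 × (1−0.25) × 0.3 × (1−0.05) = 0.0534375
P(lemon | x) = 0.0534375 / 0.109575 ≈ 0.488

0.488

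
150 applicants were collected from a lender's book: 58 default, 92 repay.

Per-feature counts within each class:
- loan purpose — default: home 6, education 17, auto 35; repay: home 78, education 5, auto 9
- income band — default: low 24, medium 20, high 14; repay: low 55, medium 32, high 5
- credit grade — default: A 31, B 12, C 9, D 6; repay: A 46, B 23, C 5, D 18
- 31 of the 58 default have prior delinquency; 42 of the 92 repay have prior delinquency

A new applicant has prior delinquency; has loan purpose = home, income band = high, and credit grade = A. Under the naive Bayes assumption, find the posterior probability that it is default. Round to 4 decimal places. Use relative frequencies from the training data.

0.2995

default: (58/150) × (6/58) × (14/58) × (31/58) × (31/58) ≈ 0.00275821
repay: (92/150) × (78/92) × (5/92) × (46/92) × (42/92) ≈ 0.00645085
P(default | x) = 0.00275821 / 0.00920906 ≈ 0.2995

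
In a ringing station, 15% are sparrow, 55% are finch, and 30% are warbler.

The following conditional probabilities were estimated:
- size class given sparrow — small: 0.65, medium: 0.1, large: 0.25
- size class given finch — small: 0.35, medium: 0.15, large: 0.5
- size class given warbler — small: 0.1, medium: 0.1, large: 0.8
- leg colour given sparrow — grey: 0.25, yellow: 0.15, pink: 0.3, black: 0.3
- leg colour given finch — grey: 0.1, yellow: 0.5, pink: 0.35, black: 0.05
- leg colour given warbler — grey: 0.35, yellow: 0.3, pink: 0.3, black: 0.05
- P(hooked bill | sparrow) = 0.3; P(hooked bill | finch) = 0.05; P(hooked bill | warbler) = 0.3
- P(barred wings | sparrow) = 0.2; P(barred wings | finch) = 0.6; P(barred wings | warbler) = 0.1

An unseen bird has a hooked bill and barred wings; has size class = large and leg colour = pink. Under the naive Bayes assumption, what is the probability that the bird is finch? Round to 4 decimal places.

0.5046

sparrow: 0.15 × 0.25 × 0.3 × 0.3 × 0.2 = 0.000675
finch: 0.55 × 0.5 × 0.35 × 0.05 × 0.6 = 0.0028875
warbler: 0.3 × 0.8 × 0.3 × 0.3 × 0.1 = 0.00216
P(finch | x) = 0.0028875 / 0.0057225 ≈ 0.5046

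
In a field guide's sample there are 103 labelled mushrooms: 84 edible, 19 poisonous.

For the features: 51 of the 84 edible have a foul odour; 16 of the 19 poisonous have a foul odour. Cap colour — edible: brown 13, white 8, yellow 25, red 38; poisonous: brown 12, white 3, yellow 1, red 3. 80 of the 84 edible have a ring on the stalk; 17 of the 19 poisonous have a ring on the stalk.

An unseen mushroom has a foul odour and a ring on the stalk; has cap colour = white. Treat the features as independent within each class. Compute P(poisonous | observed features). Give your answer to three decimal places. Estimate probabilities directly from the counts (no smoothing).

0.328

edible: (84/103) × (51/84) × (8/84) × (80/84) ≈ 0.0449112
poisonous: (19/103) × (16/19) × (3/19) × (17/19) ≈ 0.0219455
P(poisonous | x) = 0.0219455 / 0.0668567 ≈ 0.328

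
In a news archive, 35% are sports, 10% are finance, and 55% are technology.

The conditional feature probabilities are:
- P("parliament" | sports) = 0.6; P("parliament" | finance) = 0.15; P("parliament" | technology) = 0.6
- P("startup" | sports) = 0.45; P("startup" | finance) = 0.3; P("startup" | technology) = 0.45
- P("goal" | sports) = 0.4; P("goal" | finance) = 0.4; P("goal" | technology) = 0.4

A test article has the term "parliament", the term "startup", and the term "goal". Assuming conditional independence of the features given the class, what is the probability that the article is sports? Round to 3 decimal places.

sports: 0.35 × 0.6 × 0.45 × 0.4 = 0.0378
finance: 0.1 × 0.15 × 0.3 × 0.4 = 0.0018
technology: 0.55 × 0.6 × 0.45 × 0.4 = 0.0594
P(sports | x) = 0.0378 / 0.099 ≈ 0.382

0.382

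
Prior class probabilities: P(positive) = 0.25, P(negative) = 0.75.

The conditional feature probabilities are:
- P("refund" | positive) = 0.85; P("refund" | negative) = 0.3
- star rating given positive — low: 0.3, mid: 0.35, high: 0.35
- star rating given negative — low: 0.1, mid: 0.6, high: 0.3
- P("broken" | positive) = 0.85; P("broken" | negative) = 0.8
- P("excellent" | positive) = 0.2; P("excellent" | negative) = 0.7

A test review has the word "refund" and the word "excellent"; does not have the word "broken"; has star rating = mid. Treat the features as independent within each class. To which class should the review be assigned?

negative

positive: 0.25 × 0.85 × 0.35 × (1−0.85) × 0.2 = 0.00223125
negative: 0.75 × 0.3 × 0.6 × (1−0.8) × 0.7 = 0.0189
Highest score → negative.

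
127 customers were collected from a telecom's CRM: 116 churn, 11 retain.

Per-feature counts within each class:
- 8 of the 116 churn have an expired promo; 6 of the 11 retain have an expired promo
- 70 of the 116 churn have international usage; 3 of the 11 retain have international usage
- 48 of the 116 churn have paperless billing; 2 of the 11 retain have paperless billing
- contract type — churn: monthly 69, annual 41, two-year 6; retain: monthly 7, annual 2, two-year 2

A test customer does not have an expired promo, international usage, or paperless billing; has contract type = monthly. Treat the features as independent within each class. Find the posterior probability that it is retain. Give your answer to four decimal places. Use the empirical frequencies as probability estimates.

churn: (116/127) × (108/116) × (46/116) × (68/116) × (69/116) ≈ 0.117588
retain: (11/127) × (5/11) × (8/11) × (9/11) × (7/11) ≈ 0.014908
P(retain | x) = 0.014908 / 0.132496 ≈ 0.1125

0.1125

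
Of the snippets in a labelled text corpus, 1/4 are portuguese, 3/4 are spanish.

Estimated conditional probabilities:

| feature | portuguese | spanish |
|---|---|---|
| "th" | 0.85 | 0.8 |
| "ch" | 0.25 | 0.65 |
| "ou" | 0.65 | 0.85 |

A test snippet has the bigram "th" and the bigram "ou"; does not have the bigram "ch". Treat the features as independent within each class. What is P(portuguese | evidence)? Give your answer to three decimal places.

0.367

portuguese: 0.25 × 0.85 × (1−0.25) × 0.65 = 0.10359375
spanish: 0.75 × 0.8 × (1−0.65) × 0.85 = 0.1785
P(portuguese | x) = 0.10359375 / 0.28209375 ≈ 0.367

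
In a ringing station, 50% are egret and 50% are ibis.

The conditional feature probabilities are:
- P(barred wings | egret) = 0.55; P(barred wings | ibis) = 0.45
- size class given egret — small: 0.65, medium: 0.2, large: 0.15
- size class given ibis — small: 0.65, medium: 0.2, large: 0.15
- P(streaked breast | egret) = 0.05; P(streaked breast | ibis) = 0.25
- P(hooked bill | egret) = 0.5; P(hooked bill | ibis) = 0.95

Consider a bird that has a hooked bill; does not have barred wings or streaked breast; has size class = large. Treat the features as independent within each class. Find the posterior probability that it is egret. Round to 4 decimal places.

0.3529

egret: 0.5 × (1−0.55) × 0.15 × (1−0.05) × 0.5 = 0.01603125
ibis: 0.5 × (1−0.45) × 0.15 × (1−0.25) × 0.95 = 0.029390625
P(egret | x) = 0.01603125 / 0.045421875 ≈ 0.3529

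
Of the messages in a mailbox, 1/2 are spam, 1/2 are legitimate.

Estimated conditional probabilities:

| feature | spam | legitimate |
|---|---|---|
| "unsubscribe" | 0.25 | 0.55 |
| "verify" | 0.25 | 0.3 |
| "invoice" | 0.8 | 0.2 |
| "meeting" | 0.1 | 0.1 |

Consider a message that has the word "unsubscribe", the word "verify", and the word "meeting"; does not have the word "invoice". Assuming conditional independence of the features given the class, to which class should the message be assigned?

spam: 0.5 × 0.25 × 0.25 × (1−0.8) × 0.1 = 0.000625
legitimate: 0.5 × 0.55 × 0.3 × (1−0.2) × 0.1 = 0.0066
Highest score → legitimate.

legitimate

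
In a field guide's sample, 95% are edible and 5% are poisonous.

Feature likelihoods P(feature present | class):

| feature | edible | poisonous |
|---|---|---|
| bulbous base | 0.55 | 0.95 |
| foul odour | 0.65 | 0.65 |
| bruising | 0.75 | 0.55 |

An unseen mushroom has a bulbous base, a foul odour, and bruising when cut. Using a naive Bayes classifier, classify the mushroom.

edible

edible: 0.95 × 0.55 × 0.65 × 0.75 = 0.25471875
poisonous: 0.05 × 0.95 × 0.65 × 0.55 = 0.01698125
Highest score → edible.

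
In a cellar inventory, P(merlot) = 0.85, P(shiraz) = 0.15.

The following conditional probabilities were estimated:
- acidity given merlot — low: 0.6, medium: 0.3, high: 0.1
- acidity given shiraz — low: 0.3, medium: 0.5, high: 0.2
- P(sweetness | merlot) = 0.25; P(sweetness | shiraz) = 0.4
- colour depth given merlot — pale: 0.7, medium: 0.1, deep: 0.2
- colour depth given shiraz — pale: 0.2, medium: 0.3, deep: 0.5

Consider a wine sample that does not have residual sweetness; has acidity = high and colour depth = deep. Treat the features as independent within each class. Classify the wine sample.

merlot: 0.85 × 0.1 × (1−0.25) × 0.2 = 0.01275
shiraz: 0.15 × 0.2 × (1−0.4) × 0.5 = 0.009
Highest score → merlot.

merlot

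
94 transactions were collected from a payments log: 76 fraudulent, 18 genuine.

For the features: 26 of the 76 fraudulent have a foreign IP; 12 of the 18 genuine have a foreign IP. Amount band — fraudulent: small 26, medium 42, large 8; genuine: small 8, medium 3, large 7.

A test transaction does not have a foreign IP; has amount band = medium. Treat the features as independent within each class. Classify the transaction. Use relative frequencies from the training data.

fraudulent

fraudulent: (76/94) × (50/76) × (42/76) ≈ 0.293953
genuine: (18/94) × (6/18) × (3/18) ≈ 0.0106383
Highest score → fraudulent.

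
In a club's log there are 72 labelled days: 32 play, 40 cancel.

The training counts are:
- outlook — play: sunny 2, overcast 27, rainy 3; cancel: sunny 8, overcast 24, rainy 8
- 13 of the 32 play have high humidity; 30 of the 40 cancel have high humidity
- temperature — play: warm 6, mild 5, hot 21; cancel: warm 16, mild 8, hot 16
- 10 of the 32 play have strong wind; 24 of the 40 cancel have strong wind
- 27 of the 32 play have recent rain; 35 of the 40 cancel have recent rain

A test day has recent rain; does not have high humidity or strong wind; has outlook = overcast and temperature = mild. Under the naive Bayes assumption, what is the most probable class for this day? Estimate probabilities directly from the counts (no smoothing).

play

play: (32/72) × (27/32) × (19/32) × (5/32) × (22/32) × (27/32) = 0.0201809406280517578125
cancel: (40/72) × (24/40) × (10/40) × (8/40) × (16/40) × (35/40) ≈ 0.00583333
Highest score → play.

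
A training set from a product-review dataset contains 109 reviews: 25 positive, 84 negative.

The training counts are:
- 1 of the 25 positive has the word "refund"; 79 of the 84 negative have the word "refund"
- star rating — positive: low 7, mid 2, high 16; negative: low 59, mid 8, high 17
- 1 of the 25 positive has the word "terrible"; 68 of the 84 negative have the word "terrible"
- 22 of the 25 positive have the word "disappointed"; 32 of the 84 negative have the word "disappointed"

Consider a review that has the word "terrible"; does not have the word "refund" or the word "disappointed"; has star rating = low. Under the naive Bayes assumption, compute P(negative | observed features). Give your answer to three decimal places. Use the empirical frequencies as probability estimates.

positive: (25/109) × (24/25) × (7/25) × (1/25) × (3/25) ≈ 0.000295927
negative: (84/109) × (5/84) × (59/84) × (68/84) × (52/84) ≈ 0.0161462
P(negative | x) = 0.0161462 / 0.016442127 ≈ 0.982

0.982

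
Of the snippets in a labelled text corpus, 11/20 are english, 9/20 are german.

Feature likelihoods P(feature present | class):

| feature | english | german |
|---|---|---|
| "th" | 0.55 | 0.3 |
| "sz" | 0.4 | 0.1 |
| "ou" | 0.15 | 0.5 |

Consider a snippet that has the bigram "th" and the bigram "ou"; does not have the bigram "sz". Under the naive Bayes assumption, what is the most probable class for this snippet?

german

english: 0.55 × 0.55 × (1−0.4) × 0.15 = 0.027225
german: 0.45 × 0.3 × (1−0.1) × 0.5 = 0.06075
Highest score → german.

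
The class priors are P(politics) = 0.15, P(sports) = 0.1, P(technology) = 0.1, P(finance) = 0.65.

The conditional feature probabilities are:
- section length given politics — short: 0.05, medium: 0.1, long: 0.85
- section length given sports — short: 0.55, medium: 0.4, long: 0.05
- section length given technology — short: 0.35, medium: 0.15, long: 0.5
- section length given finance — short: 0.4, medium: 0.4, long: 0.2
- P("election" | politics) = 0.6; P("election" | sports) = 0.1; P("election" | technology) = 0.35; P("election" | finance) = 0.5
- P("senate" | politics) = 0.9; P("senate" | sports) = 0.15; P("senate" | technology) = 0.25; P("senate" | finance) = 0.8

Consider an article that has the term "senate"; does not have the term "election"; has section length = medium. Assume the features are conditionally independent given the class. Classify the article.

finance

politics: 0.15 × 0.1 × (1−0.6) × 0.9 = 0.0054
sports: 0.1 × 0.4 × (1−0.1) × 0.15 = 0.0054
technology: 0.1 × 0.15 × (1−0.35) × 0.25 = 0.0024375
finance: 0.65 × 0.4 × (1−0.5) × 0.8 = 0.104
Highest score → finance.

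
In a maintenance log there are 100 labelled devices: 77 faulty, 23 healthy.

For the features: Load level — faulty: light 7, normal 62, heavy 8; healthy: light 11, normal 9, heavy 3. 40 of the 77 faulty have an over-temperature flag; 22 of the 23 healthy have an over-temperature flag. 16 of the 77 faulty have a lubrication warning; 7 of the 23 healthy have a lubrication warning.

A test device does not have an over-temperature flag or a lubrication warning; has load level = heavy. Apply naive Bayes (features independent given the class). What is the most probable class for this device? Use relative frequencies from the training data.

faulty

faulty: (77/100) × (8/77) × (37/77) × (61/77) ≈ 0.0304537
healthy: (23/100) × (3/23) × (1/23) × (16/23) ≈ 0.000907372
Highest score → faulty.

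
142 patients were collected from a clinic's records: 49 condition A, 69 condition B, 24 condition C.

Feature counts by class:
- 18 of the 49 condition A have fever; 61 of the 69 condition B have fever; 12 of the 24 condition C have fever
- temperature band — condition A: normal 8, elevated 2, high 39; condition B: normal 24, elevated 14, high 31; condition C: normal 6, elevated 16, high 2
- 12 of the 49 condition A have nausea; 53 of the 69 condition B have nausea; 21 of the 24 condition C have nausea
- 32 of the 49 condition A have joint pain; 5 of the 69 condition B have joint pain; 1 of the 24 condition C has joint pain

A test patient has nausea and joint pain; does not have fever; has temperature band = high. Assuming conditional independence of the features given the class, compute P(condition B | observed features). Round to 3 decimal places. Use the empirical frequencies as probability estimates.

condition A: (49/142) × (31/49) × (39/49) × (12/49) × (32/49) ≈ 0.0277895
condition B: (69/142) × (8/69) × (31/69) × (53/69) × (5/69) ≈ 0.00140884
condition C: (24/142) × (12/24) × (2/24) × (21/24) × (1/24) ≈ 0.000256749
P(condition B | x) = 0.00140884 / 0.029455089 ≈ 0.048

0.048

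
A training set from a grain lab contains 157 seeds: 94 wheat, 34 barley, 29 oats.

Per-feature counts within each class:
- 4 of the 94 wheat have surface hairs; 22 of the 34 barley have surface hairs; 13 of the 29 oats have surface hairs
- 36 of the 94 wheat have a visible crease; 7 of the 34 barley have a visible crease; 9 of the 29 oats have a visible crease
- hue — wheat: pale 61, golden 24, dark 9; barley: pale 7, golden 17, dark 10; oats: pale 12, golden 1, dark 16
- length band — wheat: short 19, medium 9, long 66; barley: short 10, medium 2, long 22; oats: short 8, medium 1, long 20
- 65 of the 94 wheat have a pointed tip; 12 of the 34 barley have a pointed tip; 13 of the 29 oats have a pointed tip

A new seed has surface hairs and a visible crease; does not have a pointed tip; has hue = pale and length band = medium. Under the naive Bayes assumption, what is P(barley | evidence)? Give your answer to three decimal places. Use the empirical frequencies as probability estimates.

0.367

wheat: (94/157) × (4/94) × (36/94) × (61/94) × (9/94) × (29/94) ≈ 0.000187035
barley: (34/157) × (22/34) × (7/34) × (7/34) × (2/34) × (22/34) ≈ 0.000226077
oats: (29/157) × (13/29) × (9/29) × (12/29) × (1/29) × (16/29) ≈ 0.0002023
P(barley | x) = 0.000226077 / 0.000615412 ≈ 0.367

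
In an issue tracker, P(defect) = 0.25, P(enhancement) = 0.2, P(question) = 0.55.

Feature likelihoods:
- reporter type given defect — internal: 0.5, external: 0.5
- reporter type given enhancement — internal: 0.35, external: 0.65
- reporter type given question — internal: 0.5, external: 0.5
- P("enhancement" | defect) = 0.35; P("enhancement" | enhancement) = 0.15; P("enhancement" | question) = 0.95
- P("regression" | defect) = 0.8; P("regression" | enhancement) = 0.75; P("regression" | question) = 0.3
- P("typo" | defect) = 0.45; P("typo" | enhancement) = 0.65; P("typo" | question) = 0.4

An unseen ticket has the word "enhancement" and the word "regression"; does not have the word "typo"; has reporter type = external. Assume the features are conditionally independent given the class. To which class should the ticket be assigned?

defect: 0.25 × 0.5 × 0.35 × 0.8 × (1−0.45) = 0.01925
enhancement: 0.2 × 0.65 × 0.15 × 0.75 × (1−0.65) = 0.00511875
question: 0.55 × 0.5 × 0.95 × 0.3 × (1−0.4) = 0.047025
Highest score → question.

question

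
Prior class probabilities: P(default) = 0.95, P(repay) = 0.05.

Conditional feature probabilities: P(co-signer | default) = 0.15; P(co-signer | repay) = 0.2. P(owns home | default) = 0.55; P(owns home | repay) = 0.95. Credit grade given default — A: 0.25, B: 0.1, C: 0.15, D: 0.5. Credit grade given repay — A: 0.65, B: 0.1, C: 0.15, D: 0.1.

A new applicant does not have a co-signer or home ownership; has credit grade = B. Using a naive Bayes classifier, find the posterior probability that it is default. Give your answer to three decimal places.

default: 0.95 × (1−0.15) × (1−0.55) × 0.1 = 0.0363375
repay: 0.05 × (1−0.2) × (1−0.95) × 0.1 = 0.0002
P(default | x) = 0.0363375 / 0.0365375 ≈ 0.995

0.995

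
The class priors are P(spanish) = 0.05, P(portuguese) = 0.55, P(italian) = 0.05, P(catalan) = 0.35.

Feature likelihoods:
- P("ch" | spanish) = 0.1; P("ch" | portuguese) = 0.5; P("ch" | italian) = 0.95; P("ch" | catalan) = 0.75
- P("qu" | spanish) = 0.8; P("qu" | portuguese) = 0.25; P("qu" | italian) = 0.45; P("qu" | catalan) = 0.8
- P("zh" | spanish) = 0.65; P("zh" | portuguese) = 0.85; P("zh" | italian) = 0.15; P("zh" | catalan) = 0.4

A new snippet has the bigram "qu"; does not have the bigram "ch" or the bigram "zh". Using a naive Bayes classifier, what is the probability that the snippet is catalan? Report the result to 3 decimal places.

0.638

spanish: 0.05 × (1−0.1) × 0.8 × (1−0.65) = 0.0126
portuguese: 0.55 × (1−0.5) × 0.25 × (1−0.85) = 0.0103125
italian: 0.05 × (1−0.95) × 0.45 × (1−0.15) = 0.00095625
catalan: 0.35 × (1−0.75) × 0.8 × (1−0.4) = 0.042
P(catalan | x) = 0.042 / 0.06586875 ≈ 0.638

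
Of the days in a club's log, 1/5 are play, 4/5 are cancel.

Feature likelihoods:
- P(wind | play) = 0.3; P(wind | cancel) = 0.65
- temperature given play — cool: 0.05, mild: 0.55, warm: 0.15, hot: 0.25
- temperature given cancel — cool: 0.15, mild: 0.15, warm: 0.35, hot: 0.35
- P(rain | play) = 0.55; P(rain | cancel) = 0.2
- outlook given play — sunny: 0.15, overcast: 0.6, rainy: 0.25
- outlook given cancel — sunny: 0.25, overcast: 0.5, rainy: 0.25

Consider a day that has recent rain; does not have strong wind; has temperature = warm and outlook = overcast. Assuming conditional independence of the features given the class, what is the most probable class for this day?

play: 0.2 × (1−0.3) × 0.15 × 0.55 × 0.6 = 0.00693
cancel: 0.8 × (1−0.65) × 0.35 × 0.2 × 0.5 = 0.0098
Highest score → cancel.

cancel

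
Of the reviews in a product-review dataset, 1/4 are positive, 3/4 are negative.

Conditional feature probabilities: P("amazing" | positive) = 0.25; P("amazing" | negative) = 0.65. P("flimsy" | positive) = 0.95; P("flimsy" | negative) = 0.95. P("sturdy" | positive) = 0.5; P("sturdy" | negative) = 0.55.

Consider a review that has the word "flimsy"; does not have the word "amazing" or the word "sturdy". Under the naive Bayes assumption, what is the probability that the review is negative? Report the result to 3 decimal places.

positive: 0.25 × (1−0.25) × 0.95 × (1−0.5) = 0.0890625
negative: 0.75 × (1−0.65) × 0.95 × (1−0.55) = 0.11221875
P(negative | x) = 0.11221875 / 0.20128125 ≈ 0.558

0.558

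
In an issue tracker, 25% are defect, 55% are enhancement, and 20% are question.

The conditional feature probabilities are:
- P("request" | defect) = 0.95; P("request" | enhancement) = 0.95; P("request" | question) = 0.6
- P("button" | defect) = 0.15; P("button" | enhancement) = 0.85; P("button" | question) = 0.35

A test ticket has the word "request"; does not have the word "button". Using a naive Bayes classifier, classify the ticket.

defect

defect: 0.25 × 0.95 × (1−0.15) = 0.201875
enhancement: 0.55 × 0.95 × (1−0.85) = 0.078375
question: 0.2 × 0.6 × (1−0.35) = 0.078
Highest score → defect.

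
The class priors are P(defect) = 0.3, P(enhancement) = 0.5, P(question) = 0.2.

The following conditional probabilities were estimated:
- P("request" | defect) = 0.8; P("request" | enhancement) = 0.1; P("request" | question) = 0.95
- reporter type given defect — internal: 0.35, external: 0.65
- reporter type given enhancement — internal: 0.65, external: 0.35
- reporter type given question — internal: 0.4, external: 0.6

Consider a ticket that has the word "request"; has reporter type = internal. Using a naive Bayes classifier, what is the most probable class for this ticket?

defect

defect: 0.3 × 0.8 × 0.35 = 0.084
enhancement: 0.5 × 0.1 × 0.65 = 0.0325
question: 0.2 × 0.95 × 0.4 = 0.076
Highest score → defect.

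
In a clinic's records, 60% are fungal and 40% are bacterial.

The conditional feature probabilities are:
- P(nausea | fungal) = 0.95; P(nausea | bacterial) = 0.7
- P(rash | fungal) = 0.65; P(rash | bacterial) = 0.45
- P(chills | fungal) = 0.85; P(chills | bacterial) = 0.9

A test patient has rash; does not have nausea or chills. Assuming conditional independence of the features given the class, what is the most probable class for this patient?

fungal: 0.6 × (1−0.95) × 0.65 × (1−0.85) = 0.002925
bacterial: 0.4 × (1−0.7) × 0.45 × (1−0.9) = 0.0054
Highest score → bacterial.

bacterial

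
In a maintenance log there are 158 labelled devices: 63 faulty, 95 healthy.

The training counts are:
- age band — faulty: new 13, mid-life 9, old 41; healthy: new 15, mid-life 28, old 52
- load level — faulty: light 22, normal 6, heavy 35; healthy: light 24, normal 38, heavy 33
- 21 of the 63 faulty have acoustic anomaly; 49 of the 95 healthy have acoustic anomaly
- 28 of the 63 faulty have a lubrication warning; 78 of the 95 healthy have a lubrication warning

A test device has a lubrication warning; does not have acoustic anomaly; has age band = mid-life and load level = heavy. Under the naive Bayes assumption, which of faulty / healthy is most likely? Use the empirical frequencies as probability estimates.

faulty: (63/158) × (9/63) × (35/63) × (42/63) × (28/63) ≈ 0.00937647
healthy: (95/158) × (28/95) × (33/95) × (46/95) × (78/95) ≈ 0.0244735
Highest score → healthy.

healthy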